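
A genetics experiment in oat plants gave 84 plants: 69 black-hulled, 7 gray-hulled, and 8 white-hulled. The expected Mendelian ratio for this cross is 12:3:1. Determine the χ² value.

The 12:3:1 ratio has 16 parts, so with N = 84 the expected counts are:
  black-hulled: 84 × 12/16 = 63
  gray-hulled: 84 × 3/16 = 15.75
  white-hulled: 84 × 1/16 = 5.25
χ² = Σ (O − E)² / E
  black-hulled: (69 − 63)² / 63 = 0.5714
  gray-hulled: (7 − 15.75)² / 15.75 = 4.8611
  white-hulled: (8 − 5.25)² / 5.25 = 1.4405
χ² = 0.5714 + 4.8611 + 1.4405 = 6.873

6.873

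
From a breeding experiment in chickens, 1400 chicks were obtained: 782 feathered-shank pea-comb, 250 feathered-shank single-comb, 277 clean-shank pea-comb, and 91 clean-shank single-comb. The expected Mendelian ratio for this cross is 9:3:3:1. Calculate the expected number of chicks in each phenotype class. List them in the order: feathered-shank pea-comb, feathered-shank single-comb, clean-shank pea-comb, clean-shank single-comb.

Under the 9:3:3:1 hypothesis (Σ ratio = 16, N = 1400):
  feathered-shank pea-comb: 1400 × 9/16 = 787.5
  feathered-shank single-comb: 1400 × 3/16 = 262.5
  clean-shank pea-comb: 1400 × 3/16 = 262.5
  clean-shank single-comb: 1400 × 1/16 = 87.5

787.5, 262.5, 262.5, 87.5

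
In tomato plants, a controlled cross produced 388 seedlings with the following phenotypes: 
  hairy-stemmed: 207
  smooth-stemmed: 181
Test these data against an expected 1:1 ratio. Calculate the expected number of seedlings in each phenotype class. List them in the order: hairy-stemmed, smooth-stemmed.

Total ratio parts = 2. Expected numbers out of 388:
  hairy-stemmed: 388 × 1/2 = 194
  smooth-stemmed: 388 × 1/2 = 194

194, 194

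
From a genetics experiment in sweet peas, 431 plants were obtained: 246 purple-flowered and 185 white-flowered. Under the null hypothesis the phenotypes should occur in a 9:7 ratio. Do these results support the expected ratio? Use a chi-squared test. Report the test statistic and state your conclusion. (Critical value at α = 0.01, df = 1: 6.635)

0.120; consistent

The 9:7 ratio has 16 parts, so with N = 431 the expected counts are:
  purple-flowered: 431 × 9/16 = 242.4375
  white-flowered: 431 × 7/16 = 188.5625
χ² = Σ (O − E)² / E
  purple-flowered: (246 − 242.4375)² / 242.4375 = 0.0523
  white-flowered: (185 − 188.5625)² / 188.5625 = 0.0673
χ² = 0.0523 + 0.0673 = 0.1196 ≈ 0.120
Degrees of freedom = 2 − 1 = 1; critical value at α = 0.01 is 6.635.
Since 0.120 < 6.635, we fail to reject the null hypothesis — the data are consistent with the 9:7 ratio.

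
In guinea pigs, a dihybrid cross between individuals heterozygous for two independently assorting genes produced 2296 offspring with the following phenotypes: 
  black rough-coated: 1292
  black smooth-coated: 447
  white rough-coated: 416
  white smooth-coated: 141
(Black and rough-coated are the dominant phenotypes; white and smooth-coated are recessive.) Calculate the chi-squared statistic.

A dihybrid F₂ with independent assortment and complete dominance at both loci gives a 9:3:3:1 phenotypic ratio.
Total ratio parts = 16. Expected numbers out of 2296:
  black rough-coated: 2296 × 9/16 = 1291.5
  black smooth-coated: 2296 × 3/16 = 430.5
  white rough-coated: 2296 × 3/16 = 430.5
  white smooth-coated: 2296 × 1/16 = 143.5
χ² = Σ (O − E)² / E
  black rough-coated: (1292 − 1291.5)² / 1291.5 = 0.0002
  black smooth-coated: (447 − 430.5)² / 430.5 = 0.6324
  white rough-coated: (416 − 430.5)² / 430.5 = 0.4884
  white smooth-coated: (141 − 143.5)² / 143.5 = 0.0436
χ² = 0.0002 + 0.6324 + 0.4884 + 0.0436 = 1.1646 ≈ 1.165

1.165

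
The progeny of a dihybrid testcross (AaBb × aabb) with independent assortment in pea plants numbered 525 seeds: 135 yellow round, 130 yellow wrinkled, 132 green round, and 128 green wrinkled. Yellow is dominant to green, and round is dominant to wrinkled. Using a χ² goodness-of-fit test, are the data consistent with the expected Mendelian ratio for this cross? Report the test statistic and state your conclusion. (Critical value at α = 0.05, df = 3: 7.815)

0.204; consistent

A dihybrid testcross with independent assortment gives a 1:1:1:1 ratio.
The 1:1:1:1 ratio has 4 parts, so with N = 525 the expected counts are:
  yellow round: 525 × 1/4 = 131.25
  yellow wrinkled: 525 × 1/4 = 131.25
  green round: 525 × 1/4 = 131.25
  green wrinkled: 525 × 1/4 = 131.25
χ² = Σ (O − E)² / E
  yellow round: (135 − 131.25)² / 131.25 = 0.1071
  yellow wrinkled: (130 − 131.25)² / 131.25 = 0.0119
  green round: (132 − 131.25)² / 131.25 = 0.0043
  green wrinkled: (128 − 131.25)² / 131.25 = 0.0805
χ² = 0.1071 + 0.0119 + 0.0043 + 0.0805 = 0.2038 ≈ 0.204
Degrees of freedom = 4 − 1 = 3; critical value at α = 0.05 is 7.815.
Since 0.204 < 7.815, we fail to reject the null hypothesis — the data are consistent with the 1:1:1:1 ratio.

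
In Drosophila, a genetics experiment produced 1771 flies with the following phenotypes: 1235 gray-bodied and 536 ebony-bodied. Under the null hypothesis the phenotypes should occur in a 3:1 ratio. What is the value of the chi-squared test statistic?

The 3:1 ratio has 4 parts, so with N = 1771 the expected counts are:
  gray-bodied: 1771 × 3/4 = 1328.25
  ebony-bodied: 1771 × 1/4 = 442.75
χ² = Σ (O − E)² / E
  gray-bodied: (1235 − 1328.25)² / 1328.25 = 6.5466
  ebony-bodied: (536 − 442.75)² / 442.75 = 19.6399
χ² = 6.5466 + 19.6399 = 26.1865 ≈ 26.187

26.187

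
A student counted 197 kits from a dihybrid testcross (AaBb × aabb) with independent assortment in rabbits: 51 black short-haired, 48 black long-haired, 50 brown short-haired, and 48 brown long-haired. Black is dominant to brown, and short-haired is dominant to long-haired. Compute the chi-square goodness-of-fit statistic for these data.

A dihybrid testcross with independent assortment gives a 1:1:1:1 ratio.
The 1:1:1:1 ratio has 4 parts, so with N = 197 the expected counts are:
  black short-haired: 197 × 1/4 = 49.25
  black long-haired: 197 × 1/4 = 49.25
  brown short-haired: 197 × 1/4 = 49.25
  brown long-haired: 197 × 1/4 = 49.25
χ² = Σ (O − E)² / E
  black short-haired: (51 − 49.25)² / 49.25 = 0.0622
  black long-haired: (48 − 49.25)² / 49.25 = 0.0317
  brown short-haired: (50 − 49.25)² / 49.25 = 0.0114
  brown long-haired: (48 − 49.25)² / 49.25 = 0.0317
χ² = 0.0622 + 0.0317 + 0.0114 + 0.0317 = 0.137

0.137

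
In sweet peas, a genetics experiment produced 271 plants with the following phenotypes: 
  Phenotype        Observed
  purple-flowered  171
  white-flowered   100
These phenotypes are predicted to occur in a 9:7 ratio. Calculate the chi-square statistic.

Total ratio parts = 16. Expected numbers out of 271:
  purple-flowered: 271 × 9/16 = 152.4375
  white-flowered: 271 × 7/16 = 118.5625
χ² = Σ (O − E)² / E
  purple-flowered: (171 − 152.4375)² / 152.4375 = 2.2604
  white-flowered: (100 − 118.5625)² / 118.5625 = 2.9062
χ² = 2.2604 + 2.9062 = 5.1666 ≈ 5.167

5.167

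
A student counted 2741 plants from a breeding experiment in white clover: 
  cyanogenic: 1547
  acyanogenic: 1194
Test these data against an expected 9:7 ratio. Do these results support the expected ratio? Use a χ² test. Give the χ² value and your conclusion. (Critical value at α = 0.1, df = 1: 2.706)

Expected counts for N = 2741 under a 9:7 ratio (total parts = 16):
  cyanogenic: 2741 × 9/16 = 1541.8125
  acyanogenic: 2741 × 7/16 = 1199.1875
χ² = Σ (O − E)² / E
  cyanogenic: (1547 − 1541.8125)² / 1541.8125 = 0.0175
  acyanogenic: (1194 − 1199.1875)² / 1199.1875 = 0.0224
χ² = 0.0175 + 0.0224 = 0.0399 ≈ 0.040
Degrees of freedom = 2 − 1 = 1; critical value at α = 0.1 is 2.706.
Since 0.040 < 2.706, we fail to reject the null hypothesis — the data are consistent with the 9:7 ratio.

0.040; consistent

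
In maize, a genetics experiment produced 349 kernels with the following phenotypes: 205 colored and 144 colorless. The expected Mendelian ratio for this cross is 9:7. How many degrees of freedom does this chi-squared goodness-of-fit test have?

A goodness-of-fit test with 2 phenotype classes has df = 2 − 1 = 1.

1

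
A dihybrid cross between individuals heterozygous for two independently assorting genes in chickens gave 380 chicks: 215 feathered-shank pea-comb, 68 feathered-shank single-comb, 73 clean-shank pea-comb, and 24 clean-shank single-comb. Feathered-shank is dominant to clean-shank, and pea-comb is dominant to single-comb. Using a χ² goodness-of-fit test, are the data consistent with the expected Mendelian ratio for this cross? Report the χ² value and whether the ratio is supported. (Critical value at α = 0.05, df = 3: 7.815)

0.201; consistent

A dihybrid F₂ with independent assortment and complete dominance at both loci gives a 9:3:3:1 phenotypic ratio.
Under the 9:3:3:1 hypothesis (Σ ratio = 16, N = 380):
  feathered-shank pea-comb: 380 × 9/16 = 213.75
  feathered-shank single-comb: 380 × 3/16 = 71.25
  clean-shank pea-comb: 380 × 3/16 = 71.25
  clean-shank single-comb: 380 × 1/16 = 23.75
χ² = Σ (O − E)² / E
  feathered-shank pea-comb: (215 − 213.75)² / 213.75 = 0.0073
  feathered-shank single-comb: (68 − 71.25)² / 71.25 = 0.1482
  clean-shank pea-comb: (73 − 71.25)² / 71.25 = 0.0430
  clean-shank single-comb: (24 − 23.75)² / 23.75 = 0.0026
χ² = 0.0073 + 0.1482 + 0.0430 + 0.0026 = 0.2011 ≈ 0.201
Degrees of freedom = 4 − 1 = 3; critical value at α = 0.05 is 7.815.
Since 0.201 < 7.815, we fail to reject the null hypothesis — the data are consistent with the 9:3:3:1 ratio.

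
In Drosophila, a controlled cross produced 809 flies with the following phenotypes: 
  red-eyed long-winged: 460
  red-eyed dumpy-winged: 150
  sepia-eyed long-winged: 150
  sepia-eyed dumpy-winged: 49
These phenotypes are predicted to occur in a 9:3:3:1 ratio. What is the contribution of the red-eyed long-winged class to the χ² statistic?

Under the 9:3:3:1 hypothesis (Σ ratio = 16, N = 809):
  red-eyed long-winged: 809 × 9/16 = 455.0625
  red-eyed dumpy-winged: 809 × 3/16 = 151.6875
  sepia-eyed long-winged: 809 × 3/16 = 151.6875
  sepia-eyed dumpy-winged: 809 × 1/16 = 50.5625
Contribution of red-eyed long-winged: (460 − 455.0625)² / 455.0625 = 0.0536

0.054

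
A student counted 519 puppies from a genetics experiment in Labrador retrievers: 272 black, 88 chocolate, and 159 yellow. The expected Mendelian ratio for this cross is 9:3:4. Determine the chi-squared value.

Total ratio parts = 16. Expected numbers out of 519:
  black: 519 × 9/16 = 291.9375
  chocolate: 519 × 3/16 = 97.3125
  yellow: 519 × 4/16 = 129.75
χ² = Σ (O − E)² / E
  black: (272 − 291.9375)² / 291.9375 = 1.3616
  chocolate: (88 − 97.3125)² / 97.3125 = 0.8912
  yellow: (159 − 129.75)² / 129.75 = 6.5939
χ² = 1.3616 + 0.8912 + 6.5939 = 8.8467 ≈ 8.847

8.847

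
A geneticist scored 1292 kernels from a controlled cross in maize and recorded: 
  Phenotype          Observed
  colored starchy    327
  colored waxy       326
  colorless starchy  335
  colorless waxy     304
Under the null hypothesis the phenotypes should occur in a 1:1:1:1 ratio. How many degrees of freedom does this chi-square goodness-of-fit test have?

3

A goodness-of-fit test with 4 phenotype classes has df = 4 − 1 = 3.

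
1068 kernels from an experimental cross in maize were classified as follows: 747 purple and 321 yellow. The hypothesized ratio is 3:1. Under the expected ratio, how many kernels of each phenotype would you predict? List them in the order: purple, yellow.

Total ratio parts = 4. Expected numbers out of 1068:
  purple: 1068 × 3/4 = 801
  yellow: 1068 × 1/4 = 267

801, 267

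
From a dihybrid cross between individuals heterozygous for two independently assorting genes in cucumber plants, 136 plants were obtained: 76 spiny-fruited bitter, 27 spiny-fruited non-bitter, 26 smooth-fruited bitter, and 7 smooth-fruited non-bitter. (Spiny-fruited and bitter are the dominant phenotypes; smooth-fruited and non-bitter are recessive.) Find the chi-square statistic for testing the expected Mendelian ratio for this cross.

0.366

A dihybrid F₂ with independent assortment and complete dominance at both loci gives a 9:3:3:1 phenotypic ratio.
The 9:3:3:1 ratio has 16 parts, so with N = 136 the expected counts are:
  spiny-fruited bitter: 136 × 9/16 = 76.5
  spiny-fruited non-bitter: 136 × 3/16 = 25.5
  smooth-fruited bitter: 136 × 3/16 = 25.5
  smooth-fruited non-bitter: 136 × 1/16 = 8.5
χ² = Σ (O − E)² / E
  spiny-fruited bitter: (76 − 76.5)² / 76.5 = 0.0033
  spiny-fruited non-bitter: (27 − 25.5)² / 25.5 = 0.0882
  smooth-fruited bitter: (26 − 25.5)² / 25.5 = 0.0098
  smooth-fruited non-bitter: (7 − 8.5)² / 8.5 = 0.2647
χ² = 0.0033 + 0.0882 + 0.0098 + 0.2647 = 0.366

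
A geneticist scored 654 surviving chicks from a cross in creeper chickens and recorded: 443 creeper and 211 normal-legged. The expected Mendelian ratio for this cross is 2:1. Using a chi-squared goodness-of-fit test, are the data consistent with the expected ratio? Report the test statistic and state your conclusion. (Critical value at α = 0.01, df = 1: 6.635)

0.337; consistent

Under the 2:1 hypothesis (Σ ratio = 3, N = 654):
  creeper: 654 × 2/3 = 436
  normal-legged: 654 × 1/3 = 218
χ² = Σ (O − E)² / E
  creeper: (443 − 436)² / 436 = 0.1124
  normal-legged: (211 − 218)² / 218 = 0.2248
χ² = 0.1124 + 0.2248 = 0.3372 ≈ 0.337
Degrees of freedom = 2 − 1 = 1; critical value at α = 0.01 is 6.635.
Since 0.337 < 6.635, we fail to reject the null hypothesis — the data are consistent with the 2:1 ratio.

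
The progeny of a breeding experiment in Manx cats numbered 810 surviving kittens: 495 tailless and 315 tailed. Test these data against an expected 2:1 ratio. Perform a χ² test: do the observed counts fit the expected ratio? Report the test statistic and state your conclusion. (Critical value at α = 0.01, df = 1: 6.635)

Expected counts for N = 810 under a 2:1 ratio (total parts = 3):
  tailless: 810 × 2/3 = 540
  tailed: 810 × 1/3 = 270
χ² = Σ (O − E)² / E
  tailless: (495 − 540)² / 540 = 3.7500
  tailed: (315 − 270)² / 270 = 7.5000
χ² = 3.7500 + 7.5000 = 11.250
Degrees of freedom = 2 − 1 = 1; critical value at α = 0.01 is 6.635.
Since 11.250 > 6.635, we reject the null hypothesis — the data do not fit the 2:1 ratio.

11.250; not consistent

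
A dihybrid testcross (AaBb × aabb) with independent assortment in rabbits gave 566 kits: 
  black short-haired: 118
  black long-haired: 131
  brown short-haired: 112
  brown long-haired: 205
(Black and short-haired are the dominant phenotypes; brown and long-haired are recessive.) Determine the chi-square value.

A dihybrid testcross with independent assortment gives a 1:1:1:1 ratio.
Expected counts for N = 566 under a 1:1:1:1 ratio (total parts = 4):
  black short-haired: 566 × 1/4 = 141.5
  black long-haired: 566 × 1/4 = 141.5
  brown short-haired: 566 × 1/4 = 141.5
  brown long-haired: 566 × 1/4 = 141.5
χ² = Σ (O − E)² / E
  black short-haired: (118 − 141.5)² / 141.5 = 3.9028
  black long-haired: (131 − 141.5)² / 141.5 = 0.7792
  brown short-haired: (112 − 141.5)² / 141.5 = 6.1502
  brown long-haired: (205 − 141.5)² / 141.5 = 28.4965
χ² = 3.9028 + 0.7792 + 6.1502 + 28.4965 = 39.3287 ≈ 39.329

39.329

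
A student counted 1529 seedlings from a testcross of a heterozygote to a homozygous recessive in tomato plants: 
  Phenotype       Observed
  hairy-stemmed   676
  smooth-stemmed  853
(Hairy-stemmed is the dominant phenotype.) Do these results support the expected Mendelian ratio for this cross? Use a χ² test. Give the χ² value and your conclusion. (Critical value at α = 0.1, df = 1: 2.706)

A testcross of a heterozygote (Aa × aa) gives a 1:1 phenotypic ratio.
Under the 1:1 hypothesis (Σ ratio = 2, N = 1529):
  hairy-stemmed: 1529 × 1/2 = 764.5
  smooth-stemmed: 1529 × 1/2 = 764.5
χ² = Σ (O − E)² / E
  hairy-stemmed: (676 − 764.5)² / 764.5 = 10.2449
  smooth-stemmed: (853 − 764.5)² / 764.5 = 10.2449
χ² = 10.2449 + 10.2449 = 20.4898 ≈ 20.490
Degrees of freedom = 2 − 1 = 1; critical value at α = 0.1 is 2.706.
Since 20.490 > 2.706, we reject the null hypothesis — the data do not fit the 1:1 ratio.

20.490; not consistent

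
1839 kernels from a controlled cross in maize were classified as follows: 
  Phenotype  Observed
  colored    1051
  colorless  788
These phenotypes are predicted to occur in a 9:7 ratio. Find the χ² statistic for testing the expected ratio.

0.606

Total ratio parts = 16. Expected numbers out of 1839:
  colored: 1839 × 9/16 = 1034.4375
  colorless: 1839 × 7/16 = 804.5625
χ² = Σ (O − E)² / E
  colored: (1051 − 1034.4375)² / 1034.4375 = 0.2652
  colorless: (788 − 804.5625)² / 804.5625 = 0.3410
χ² = 0.2652 + 0.3410 = 0.6062 ≈ 0.606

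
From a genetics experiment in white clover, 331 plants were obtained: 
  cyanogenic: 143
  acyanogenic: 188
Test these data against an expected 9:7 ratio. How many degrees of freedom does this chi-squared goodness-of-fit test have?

A goodness-of-fit test with 2 phenotype classes has df = 2 − 1 = 1.

1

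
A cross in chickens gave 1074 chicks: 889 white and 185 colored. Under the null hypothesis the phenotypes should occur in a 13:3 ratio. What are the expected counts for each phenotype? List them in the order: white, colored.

872.625, 201.375

Total ratio parts = 16. Expected numbers out of 1074:
  white: 1074 × 13/16 = 872.625
  colored: 1074 × 3/16 = 201.375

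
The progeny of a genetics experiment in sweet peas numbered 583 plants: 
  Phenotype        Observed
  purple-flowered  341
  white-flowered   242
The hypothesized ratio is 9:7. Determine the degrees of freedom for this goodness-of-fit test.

1

A goodness-of-fit test with 2 phenotype classes has df = 2 − 1 = 1.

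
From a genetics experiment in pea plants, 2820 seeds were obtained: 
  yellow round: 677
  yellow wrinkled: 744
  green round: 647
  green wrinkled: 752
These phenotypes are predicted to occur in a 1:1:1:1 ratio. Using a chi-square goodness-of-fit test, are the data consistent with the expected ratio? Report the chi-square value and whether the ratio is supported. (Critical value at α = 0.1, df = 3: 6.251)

Total ratio parts = 4. Expected numbers out of 2820:
  yellow round: 2820 × 1/4 = 705
  yellow wrinkled: 2820 × 1/4 = 705
  green round: 2820 × 1/4 = 705
  green wrinkled: 2820 × 1/4 = 705
χ² = Σ (O − E)² / E
  yellow round: (677 − 705)² / 705 = 1.1121
  yellow wrinkled: (744 − 705)² / 705 = 2.1574
  green round: (647 − 705)² / 705 = 4.7716
  green wrinkled: (752 − 705)² / 705 = 3.1333
χ² = 1.1121 + 2.1574 + 4.7716 + 3.1333 = 11.1744 ≈ 11.174
Degrees of freedom = 4 − 1 = 3; critical value at α = 0.1 is 6.251.
Since 11.174 > 6.251, we reject the null hypothesis — the data do not fit the 1:1:1:1 ratio.

11.174; not consistent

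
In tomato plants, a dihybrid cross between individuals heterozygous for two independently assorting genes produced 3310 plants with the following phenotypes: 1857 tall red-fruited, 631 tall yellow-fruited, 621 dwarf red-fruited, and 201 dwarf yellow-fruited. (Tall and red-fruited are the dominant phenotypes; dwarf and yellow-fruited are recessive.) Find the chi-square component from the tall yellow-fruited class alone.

0.173

A dihybrid F₂ with independent assortment and complete dominance at both loci gives a 9:3:3:1 phenotypic ratio.
Expected counts for N = 3310 under a 9:3:3:1 ratio (total parts = 16):
  tall red-fruited: 3310 × 9/16 = 1861.875
  tall yellow-fruited: 3310 × 3/16 = 620.625
  dwarf red-fruited: 3310 × 3/16 = 620.625
  dwarf yellow-fruited: 3310 × 1/16 = 206.875
Contribution of tall yellow-fruited: (631 − 620.625)² / 620.625 = 0.1734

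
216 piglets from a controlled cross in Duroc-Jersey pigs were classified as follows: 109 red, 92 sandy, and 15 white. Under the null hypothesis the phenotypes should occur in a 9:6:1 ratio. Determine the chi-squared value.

2.947

Under the 9:6:1 hypothesis (Σ ratio = 16, N = 216):
  red: 216 × 9/16 = 121.5
  sandy: 216 × 6/16 = 81
  white: 216 × 1/16 = 13.5
χ² = Σ (O − E)² / E
  red: (109 − 121.5)² / 121.5 = 1.2860
  sandy: (92 − 81)² / 81 = 1.4938
  white: (15 − 13.5)² / 13.5 = 0.1667
χ² = 1.2860 + 1.4938 + 0.1667 = 2.9465 ≈ 2.947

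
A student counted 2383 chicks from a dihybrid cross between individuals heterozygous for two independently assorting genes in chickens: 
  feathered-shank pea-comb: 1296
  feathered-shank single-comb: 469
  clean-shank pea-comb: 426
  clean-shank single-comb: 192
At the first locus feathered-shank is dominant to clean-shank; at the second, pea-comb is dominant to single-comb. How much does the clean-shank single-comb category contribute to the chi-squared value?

12.451

A dihybrid F₂ with independent assortment and complete dominance at both loci gives a 9:3:3:1 phenotypic ratio.
Total ratio parts = 16. Expected numbers out of 2383:
  feathered-shank pea-comb: 2383 × 9/16 = 1340.4375
  feathered-shank single-comb: 2383 × 3/16 = 446.8125
  clean-shank pea-comb: 2383 × 3/16 = 446.8125
  clean-shank single-comb: 2383 × 1/16 = 148.9375
Contribution of clean-shank single-comb: (192 − 148.9375)² / 148.9375 = 12.4507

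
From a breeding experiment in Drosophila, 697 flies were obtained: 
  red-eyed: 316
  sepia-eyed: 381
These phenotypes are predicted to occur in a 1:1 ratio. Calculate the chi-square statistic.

6.062

Total ratio parts = 2. Expected numbers out of 697:
  red-eyed: 697 × 1/2 = 348.5
  sepia-eyed: 697 × 1/2 = 348.5
χ² = Σ (O − E)² / E
  red-eyed: (316 − 348.5)² / 348.5 = 3.0308
  sepia-eyed: (381 − 348.5)² / 348.5 = 3.0308
χ² = 3.0308 + 3.0308 = 6.0616 ≈ 6.062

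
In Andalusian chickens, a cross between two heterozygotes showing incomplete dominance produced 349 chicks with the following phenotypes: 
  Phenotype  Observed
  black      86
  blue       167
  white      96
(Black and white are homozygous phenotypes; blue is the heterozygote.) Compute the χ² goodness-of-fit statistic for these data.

1.218

With incomplete dominance, a heterozygote × heterozygote cross gives a 1:2:1 phenotypic ratio.
Under the 1:2:1 hypothesis (Σ ratio = 4, N = 349):
  black: 349 × 1/4 = 87.25
  blue: 349 × 2/4 = 174.5
  white: 349 × 1/4 = 87.25
χ² = Σ (O − E)² / E
  black: (86 − 87.25)² / 87.25 = 0.0179
  blue: (167 − 174.5)² / 174.5 = 0.3223
  white: (96 − 87.25)² / 87.25 = 0.8775
χ² = 0.0179 + 0.3223 + 0.8775 = 1.2177 ≈ 1.218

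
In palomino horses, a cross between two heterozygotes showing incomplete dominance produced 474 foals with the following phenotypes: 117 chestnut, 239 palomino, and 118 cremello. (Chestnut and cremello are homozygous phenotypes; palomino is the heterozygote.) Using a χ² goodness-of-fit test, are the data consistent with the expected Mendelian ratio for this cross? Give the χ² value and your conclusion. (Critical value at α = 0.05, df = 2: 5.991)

With incomplete dominance, a heterozygote × heterozygote cross gives a 1:2:1 phenotypic ratio.
Total ratio parts = 4. Expected numbers out of 474:
  chestnut: 474 × 1/4 = 118.5
  palomino: 474 × 2/4 = 237
  cremello: 474 × 1/4 = 118.5
χ² = Σ (O − E)² / E
  chestnut: (117 − 118.5)² / 118.5 = 0.0190
  palomino: (239 − 237)² / 237 = 0.0169
  cremello: (118 − 118.5)² / 118.5 = 0.0021
χ² = 0.0190 + 0.0169 + 0.0021 = 0.038
Degrees of freedom = 3 − 1 = 2; critical value at α = 0.05 is 5.991.
Since 0.038 < 5.991, we fail to reject the null hypothesis — the data are consistent with the 1:2:1 ratio.

0.038; consistent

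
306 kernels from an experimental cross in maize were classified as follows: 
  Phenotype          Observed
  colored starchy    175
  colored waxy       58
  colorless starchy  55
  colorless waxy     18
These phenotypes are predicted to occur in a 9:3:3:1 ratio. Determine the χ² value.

Expected counts for N = 306 under a 9:3:3:1 ratio (total parts = 16):
  colored starchy: 306 × 9/16 = 172.125
  colored waxy: 306 × 3/16 = 57.375
  colorless starchy: 306 × 3/16 = 57.375
  colorless waxy: 306 × 1/16 = 19.125
χ² = Σ (O − E)² / E
  colored starchy: (175 − 172.125)² / 172.125 = 0.0480
  colored waxy: (58 − 57.375)² / 57.375 = 0.0068
  colorless starchy: (55 − 57.375)² / 57.375 = 0.0983
  colorless waxy: (18 − 19.125)² / 19.125 = 0.0662
χ² = 0.0480 + 0.0068 + 0.0983 + 0.0662 = 0.2193 ≈ 0.219

0.219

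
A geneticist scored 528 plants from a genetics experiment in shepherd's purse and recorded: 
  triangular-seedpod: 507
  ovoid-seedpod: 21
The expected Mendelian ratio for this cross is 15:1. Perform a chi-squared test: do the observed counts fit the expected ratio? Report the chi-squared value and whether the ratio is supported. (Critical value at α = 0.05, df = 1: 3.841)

4.655; not consistent

Expected counts for N = 528 under a 15:1 ratio (total parts = 16):
  triangular-seedpod: 528 × 15/16 = 495
  ovoid-seedpod: 528 × 1/16 = 33
χ² = Σ (O − E)² / E
  triangular-seedpod: (507 − 495)² / 495 = 0.2909
  ovoid-seedpod: (21 − 33)² / 33 = 4.3636
χ² = 0.2909 + 4.3636 = 4.6545 ≈ 4.655
Degrees of freedom = 2 − 1 = 1; critical value at α = 0.05 is 3.841.
Since 4.655 > 3.841, we reject the null hypothesis — the data do not fit the 15:1 ratio.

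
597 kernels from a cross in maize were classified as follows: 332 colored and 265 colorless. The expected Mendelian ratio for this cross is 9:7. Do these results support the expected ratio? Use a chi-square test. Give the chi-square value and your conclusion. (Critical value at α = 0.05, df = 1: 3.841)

0.099; consistent

Total ratio parts = 16. Expected numbers out of 597:
  colored: 597 × 9/16 = 335.8125
  colorless: 597 × 7/16 = 261.1875
χ² = Σ (O − E)² / E
  colored: (332 − 335.8125)² / 335.8125 = 0.0433
  colorless: (265 − 261.1875)² / 261.1875 = 0.0557
χ² = 0.0433 + 0.0557 = 0.099
Degrees of freedom = 2 − 1 = 1; critical value at α = 0.05 is 3.841.
Since 0.099 < 3.841, we fail to reject the null hypothesis — the data are consistent with the 9:7 ratio.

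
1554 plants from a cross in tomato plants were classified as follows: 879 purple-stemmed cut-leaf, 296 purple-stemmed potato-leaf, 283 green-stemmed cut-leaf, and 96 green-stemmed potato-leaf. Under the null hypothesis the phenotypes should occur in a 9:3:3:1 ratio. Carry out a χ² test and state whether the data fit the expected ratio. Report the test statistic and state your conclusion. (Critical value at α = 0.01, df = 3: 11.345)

0.354; consistent

The 9:3:3:1 ratio has 16 parts, so with N = 1554 the expected counts are:
  purple-stemmed cut-leaf: 1554 × 9/16 = 874.125
  purple-stemmed potato-leaf: 1554 × 3/16 = 291.375
  green-stemmed cut-leaf: 1554 × 3/16 = 291.375
  green-stemmed potato-leaf: 1554 × 1/16 = 97.125
χ² = Σ (O − E)² / E
  purple-stemmed cut-leaf: (879 − 874.125)² / 874.125 = 0.0272
  purple-stemmed potato-leaf: (296 − 291.375)² / 291.375 = 0.0734
  green-stemmed cut-leaf: (283 − 291.375)² / 291.375 = 0.2407
  green-stemmed potato-leaf: (96 − 97.125)² / 97.125 = 0.0130
χ² = 0.0272 + 0.0734 + 0.2407 + 0.0130 = 0.3543 ≈ 0.354
Degrees of freedom = 4 − 1 = 3; critical value at α = 0.01 is 11.345.
Since 0.354 < 11.345, we fail to reject the null hypothesis — the data are consistent with the 9:3:3:1 ratio.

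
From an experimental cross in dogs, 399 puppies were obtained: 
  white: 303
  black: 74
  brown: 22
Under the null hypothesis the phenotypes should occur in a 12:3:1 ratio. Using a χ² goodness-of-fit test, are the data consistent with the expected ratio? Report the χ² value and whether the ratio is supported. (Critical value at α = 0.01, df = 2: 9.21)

0.402; consistent

Total ratio parts = 16. Expected numbers out of 399:
  white: 399 × 12/16 = 299.25
  black: 399 × 3/16 = 74.8125
  brown: 399 × 1/16 = 24.9375
χ² = Σ (O − E)² / E
  white: (303 − 299.25)² / 299.25 = 0.0470
  black: (74 − 74.8125)² / 74.8125 = 0.0088
  brown: (22 − 24.9375)² / 24.9375 = 0.3460
χ² = 0.0470 + 0.0088 + 0.3460 = 0.4018 ≈ 0.402
Degrees of freedom = 3 − 1 = 2; critical value at α = 0.01 is 9.21.
Since 0.402 < 9.21, we fail to reject the null hypothesis — the data are consistent with the 12:3:1 ratio.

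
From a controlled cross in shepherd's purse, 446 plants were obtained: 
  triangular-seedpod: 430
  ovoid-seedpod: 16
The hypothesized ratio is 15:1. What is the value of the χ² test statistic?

5.396

Expected counts for N = 446 under a 15:1 ratio (total parts = 16):
  triangular-seedpod: 446 × 15/16 = 418.125
  ovoid-seedpod: 446 × 1/16 = 27.875
χ² = Σ (O − E)² / E
  triangular-seedpod: (430 − 418.125)² / 418.125 = 0.3373
  ovoid-seedpod: (16 − 27.875)² / 27.875 = 5.0589
χ² = 0.3373 + 5.0589 = 5.3962 ≈ 5.396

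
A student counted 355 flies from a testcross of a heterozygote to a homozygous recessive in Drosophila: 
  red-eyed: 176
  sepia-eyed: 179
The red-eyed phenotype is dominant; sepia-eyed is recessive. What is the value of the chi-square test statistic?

A testcross of a heterozygote (Aa × aa) gives a 1:1 phenotypic ratio.
Total ratio parts = 2. Expected numbers out of 355:
  red-eyed: 355 × 1/2 = 177.5
  sepia-eyed: 355 × 1/2 = 177.5
χ² = Σ (O − E)² / E
  red-eyed: (176 − 177.5)² / 177.5 = 0.0127
  sepia-eyed: (179 − 177.5)² / 177.5 = 0.0127
χ² = 0.0127 + 0.0127 = 0.0254 ≈ 0.025

0.025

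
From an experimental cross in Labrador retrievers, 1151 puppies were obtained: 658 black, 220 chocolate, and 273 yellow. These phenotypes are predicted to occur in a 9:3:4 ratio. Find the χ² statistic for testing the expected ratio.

1.010

Under the 9:3:4 hypothesis (Σ ratio = 16, N = 1151):
  black: 1151 × 9/16 = 647.4375
  chocolate: 1151 × 3/16 = 215.8125
  yellow: 1151 × 4/16 = 287.75
χ² = Σ (O − E)² / E
  black: (658 − 647.4375)² / 647.4375 = 0.1723
  chocolate: (220 − 215.8125)² / 215.8125 = 0.0813
  yellow: (273 − 287.75)² / 287.75 = 0.7561
χ² = 0.1723 + 0.0813 + 0.7561 = 1.0097 ≈ 1.010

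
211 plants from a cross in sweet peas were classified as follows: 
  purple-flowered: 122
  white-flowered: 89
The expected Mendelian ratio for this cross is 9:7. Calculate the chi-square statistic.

0.211

Expected counts for N = 211 under a 9:7 ratio (total parts = 16):
  purple-flowered: 211 × 9/16 = 118.6875
  white-flowered: 211 × 7/16 = 92.3125
χ² = Σ (O − E)² / E
  purple-flowered: (122 − 118.6875)² / 118.6875 = 0.0924
  white-flowered: (89 − 92.3125)² / 92.3125 = 0.1189
χ² = 0.0924 + 0.1189 = 0.2113 ≈ 0.211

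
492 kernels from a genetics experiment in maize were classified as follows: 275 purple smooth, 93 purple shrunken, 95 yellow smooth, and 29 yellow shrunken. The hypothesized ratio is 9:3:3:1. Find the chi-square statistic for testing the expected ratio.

Total ratio parts = 16. Expected numbers out of 492:
  purple smooth: 492 × 9/16 = 276.75
  purple shrunken: 492 × 3/16 = 92.25
  yellow smooth: 492 × 3/16 = 92.25
  yellow shrunken: 492 × 1/16 = 30.75
χ² = Σ (O − E)² / E
  purple smooth: (275 − 276.75)² / 276.75 = 0.0111
  purple shrunken: (93 − 92.25)² / 92.25 = 0.0061
  yellow smooth: (95 − 92.25)² / 92.25 = 0.0820
  yellow shrunken: (29 − 30.75)² / 30.75 = 0.0996
χ² = 0.0111 + 0.0061 + 0.0820 + 0.0996 = 0.1988 ≈ 0.199

0.199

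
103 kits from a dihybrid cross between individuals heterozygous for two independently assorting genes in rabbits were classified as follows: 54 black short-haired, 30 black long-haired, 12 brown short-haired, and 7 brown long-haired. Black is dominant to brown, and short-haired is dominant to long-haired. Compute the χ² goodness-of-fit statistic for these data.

A dihybrid F₂ with independent assortment and complete dominance at both loci gives a 9:3:3:1 phenotypic ratio.
Expected counts for N = 103 under a 9:3:3:1 ratio (total parts = 16):
  black short-haired: 103 × 9/16 = 57.9375
  black long-haired: 103 × 3/16 = 19.3125
  brown short-haired: 103 × 3/16 = 19.3125
  brown long-haired: 103 × 1/16 = 6.4375
χ² = Σ (O − E)² / E
  black short-haired: (54 − 57.9375)² / 57.9375 = 0.2676
  black long-haired: (30 − 19.3125)² / 19.3125 = 5.9144
  brown short-haired: (12 − 19.3125)² / 19.3125 = 2.7688
  brown long-haired: (7 − 6.4375)² / 6.4375 = 0.0492
χ² = 0.2676 + 5.9144 + 2.7688 + 0.0492 = 9.000

9.000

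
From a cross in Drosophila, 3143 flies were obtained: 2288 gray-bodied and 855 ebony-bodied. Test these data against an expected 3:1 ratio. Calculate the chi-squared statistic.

Total ratio parts = 4. Expected numbers out of 3143:
  gray-bodied: 3143 × 3/4 = 2357.25
  ebony-bodied: 3143 × 1/4 = 785.75
χ² = Σ (O − E)² / E
  gray-bodied: (2288 − 2357.25)² / 2357.25 = 2.0344
  ebony-bodied: (855 − 785.75)² / 785.75 = 6.1032
χ² = 2.0344 + 6.1032 = 8.1376 ≈ 8.138

8.138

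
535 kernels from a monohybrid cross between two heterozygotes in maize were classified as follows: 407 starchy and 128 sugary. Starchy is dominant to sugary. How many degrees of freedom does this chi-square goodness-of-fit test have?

For a monohybrid cross between heterozygotes with complete dominance, the expected phenotypic ratio is 3:1.
A goodness-of-fit test with 2 phenotype classes has df = 2 − 1 = 1.

1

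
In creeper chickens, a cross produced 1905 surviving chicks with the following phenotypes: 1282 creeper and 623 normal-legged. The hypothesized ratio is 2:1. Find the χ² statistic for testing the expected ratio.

0.340

Total ratio parts = 3. Expected numbers out of 1905:
  creeper: 1905 × 2/3 = 1270
  normal-legged: 1905 × 1/3 = 635
χ² = Σ (O − E)² / E
  creeper: (1282 − 1270)² / 1270 = 0.1134
  normal-legged: (623 − 635)² / 635 = 0.2268
χ² = 0.1134 + 0.2268 = 0.3402 ≈ 0.340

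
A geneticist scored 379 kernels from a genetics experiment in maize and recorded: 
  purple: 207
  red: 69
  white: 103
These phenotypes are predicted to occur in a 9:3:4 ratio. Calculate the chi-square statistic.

Under the 9:3:4 hypothesis (Σ ratio = 16, N = 379):
  purple: 379 × 9/16 = 213.1875
  red: 379 × 3/16 = 71.0625
  white: 379 × 4/16 = 94.75
χ² = Σ (O − E)² / E
  purple: (207 − 213.1875)² / 213.1875 = 0.1796
  red: (69 − 71.0625)² / 71.0625 = 0.0599
  white: (103 − 94.75)² / 94.75 = 0.7183
χ² = 0.1796 + 0.0599 + 0.7183 = 0.9578 ≈ 0.958

0.958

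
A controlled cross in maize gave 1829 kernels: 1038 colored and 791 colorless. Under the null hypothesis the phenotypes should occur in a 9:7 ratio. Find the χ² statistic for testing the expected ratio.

0.188

The 9:7 ratio has 16 parts, so with N = 1829 the expected counts are:
  colored: 1829 × 9/16 = 1028.8125
  colorless: 1829 × 7/16 = 800.1875
χ² = Σ (O − E)² / E
  colored: (1038 − 1028.8125)² / 1028.8125 = 0.0820
  colorless: (791 − 800.1875)² / 800.1875 = 0.1055
χ² = 0.0820 + 0.1055 = 0.1875 ≈ 0.188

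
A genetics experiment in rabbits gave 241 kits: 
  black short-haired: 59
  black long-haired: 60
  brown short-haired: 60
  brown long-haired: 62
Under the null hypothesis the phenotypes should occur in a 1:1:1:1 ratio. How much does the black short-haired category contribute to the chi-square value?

0.026

The 1:1:1:1 ratio has 4 parts, so with N = 241 the expected counts are:
  black short-haired: 241 × 1/4 = 60.25
  black long-haired: 241 × 1/4 = 60.25
  brown short-haired: 241 × 1/4 = 60.25
  brown long-haired: 241 × 1/4 = 60.25
Contribution of black short-haired: (59 − 60.25)² / 60.25 = 0.0259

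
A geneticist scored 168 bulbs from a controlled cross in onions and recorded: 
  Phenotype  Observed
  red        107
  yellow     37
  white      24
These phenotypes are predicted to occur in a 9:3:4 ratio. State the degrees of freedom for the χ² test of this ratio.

A goodness-of-fit test with 3 phenotype classes has df = 3 − 1 = 2.

2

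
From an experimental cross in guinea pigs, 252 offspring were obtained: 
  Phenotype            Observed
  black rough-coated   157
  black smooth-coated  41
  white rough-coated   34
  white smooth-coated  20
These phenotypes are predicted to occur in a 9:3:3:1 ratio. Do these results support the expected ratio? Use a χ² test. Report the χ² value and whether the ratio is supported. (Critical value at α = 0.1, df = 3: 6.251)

Total ratio parts = 16. Expected numbers out of 252:
  black rough-coated: 252 × 9/16 = 141.75
  black smooth-coated: 252 × 3/16 = 47.25
  white rough-coated: 252 × 3/16 = 47.25
  white smooth-coated: 252 × 1/16 = 15.75
χ² = Σ (O − E)² / E
  black rough-coated: (157 − 141.75)² / 141.75 = 1.6407
  black smooth-coated: (41 − 47.25)² / 47.25 = 0.8267
  white rough-coated: (34 − 47.25)² / 47.25 = 3.7156
  white smooth-coated: (20 − 15.75)² / 15.75 = 1.1468
χ² = 1.6407 + 0.8267 + 3.7156 + 1.1468 = 7.3298 ≈ 7.330
Degrees of freedom = 4 − 1 = 3; critical value at α = 0.1 is 6.251.
Since 7.330 > 6.251, we reject the null hypothesis — the data do not fit the 9:3:3:1 ratio.

7.330; not consistent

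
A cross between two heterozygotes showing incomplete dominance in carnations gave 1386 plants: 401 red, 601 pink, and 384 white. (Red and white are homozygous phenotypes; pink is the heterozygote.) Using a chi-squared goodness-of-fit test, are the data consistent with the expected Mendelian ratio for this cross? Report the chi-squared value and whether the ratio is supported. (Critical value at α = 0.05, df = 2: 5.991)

24.844; not consistent

With incomplete dominance, a heterozygote × heterozygote cross gives a 1:2:1 phenotypic ratio.
Expected counts for N = 1386 under a 1:2:1 ratio (total parts = 4):
  red: 1386 × 1/4 = 346.5
  pink: 1386 × 2/4 = 693
  white: 1386 × 1/4 = 346.5
χ² = Σ (O − E)² / E
  red: (401 − 346.5)² / 346.5 = 8.5722
  pink: (601 − 693)² / 693 = 12.2136
  white: (384 − 346.5)² / 346.5 = 4.0584
χ² = 8.5722 + 12.2136 + 4.0584 = 24.8442 ≈ 24.844
Degrees of freedom = 3 − 1 = 2; critical value at α = 0.05 is 5.991.
Since 24.844 > 5.991, we reject the null hypothesis — the data do not fit the 1:2:1 ratio.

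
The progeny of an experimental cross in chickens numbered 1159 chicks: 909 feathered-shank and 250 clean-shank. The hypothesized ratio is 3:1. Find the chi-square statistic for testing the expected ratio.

The 3:1 ratio has 4 parts, so with N = 1159 the expected counts are:
  feathered-shank: 1159 × 3/4 = 869.25
  clean-shank: 1159 × 1/4 = 289.75
χ² = Σ (O − E)² / E
  feathered-shank: (909 − 869.25)² / 869.25 = 1.8177
  clean-shank: (250 − 289.75)² / 289.75 = 5.4532
χ² = 1.8177 + 5.4532 = 7.2709 ≈ 7.271

7.271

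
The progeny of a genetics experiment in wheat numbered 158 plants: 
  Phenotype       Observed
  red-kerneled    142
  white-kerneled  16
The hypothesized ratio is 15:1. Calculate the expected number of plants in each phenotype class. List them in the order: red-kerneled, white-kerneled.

148.125, 9.875

The 15:1 ratio has 16 parts, so with N = 158 the expected counts are:
  red-kerneled: 158 × 15/16 = 148.125
  white-kerneled: 158 × 1/16 = 9.875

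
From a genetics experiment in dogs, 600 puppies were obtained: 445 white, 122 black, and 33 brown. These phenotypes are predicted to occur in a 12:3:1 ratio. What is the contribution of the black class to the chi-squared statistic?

Under the 12:3:1 hypothesis (Σ ratio = 16, N = 600):
  white: 600 × 12/16 = 450
  black: 600 × 3/16 = 112.5
  brown: 600 × 1/16 = 37.5
Contribution of black: (122 − 112.5)² / 112.5 = 0.8022

0.802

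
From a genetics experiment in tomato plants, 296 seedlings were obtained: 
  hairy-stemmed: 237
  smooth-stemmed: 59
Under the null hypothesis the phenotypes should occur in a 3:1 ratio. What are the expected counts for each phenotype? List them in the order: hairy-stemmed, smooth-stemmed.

222, 74

Total ratio parts = 4. Expected numbers out of 296:
  hairy-stemmed: 296 × 3/4 = 222
  smooth-stemmed: 296 × 1/4 = 74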